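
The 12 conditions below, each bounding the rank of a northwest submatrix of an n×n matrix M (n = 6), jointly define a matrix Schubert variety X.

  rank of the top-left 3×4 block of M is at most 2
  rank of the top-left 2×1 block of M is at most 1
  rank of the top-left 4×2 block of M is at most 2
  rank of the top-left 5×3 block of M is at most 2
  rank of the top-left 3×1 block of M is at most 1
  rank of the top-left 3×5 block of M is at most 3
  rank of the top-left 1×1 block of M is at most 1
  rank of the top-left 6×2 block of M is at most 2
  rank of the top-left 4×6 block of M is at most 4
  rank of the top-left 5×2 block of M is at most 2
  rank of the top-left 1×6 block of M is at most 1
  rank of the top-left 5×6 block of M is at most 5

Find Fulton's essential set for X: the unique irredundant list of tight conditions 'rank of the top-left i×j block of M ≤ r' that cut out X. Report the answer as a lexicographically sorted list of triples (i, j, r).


Rank table r_w(6×6) implied by the 12 constraints:

  row 1: 1 | 1 | 1 | 1 | 1 | 1
  row 2: 1 | 2 | 2 | 2 | 2 | 2
  row 3: 1 | 2 | 2 | 2 | 3 | 3
  row 4: 1 | 2 | 2 | 3 | 4 | 4
  row 5: 1 | 2 | 2 | 3 | 4 | 5
  row 6: 1 | 2 | 3 | 4 | 5 | 6

so w = (1, 2, 5, 4, 6, 3).

|D(w)|=4, |Ess(w)|=2:

[(3, 4, 2), (5, 3, 2)]


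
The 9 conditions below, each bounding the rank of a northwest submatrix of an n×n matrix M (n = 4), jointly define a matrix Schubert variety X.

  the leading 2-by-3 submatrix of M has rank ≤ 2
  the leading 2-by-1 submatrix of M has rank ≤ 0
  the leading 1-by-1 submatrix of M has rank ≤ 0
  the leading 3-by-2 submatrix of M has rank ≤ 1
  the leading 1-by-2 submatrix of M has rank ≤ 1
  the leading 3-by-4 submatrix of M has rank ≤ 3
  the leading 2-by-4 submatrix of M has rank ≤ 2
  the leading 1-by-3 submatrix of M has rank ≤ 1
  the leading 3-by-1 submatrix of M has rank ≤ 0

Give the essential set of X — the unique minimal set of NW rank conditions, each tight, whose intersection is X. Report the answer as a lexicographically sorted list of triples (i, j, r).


Propagating the 9 rank bounds to every northwest block:

  i=1: 0 1 1 1
  i=2: 0 1 2 2
  i=3: 0 1 2 3
  i=4: 1 2 3 4

second differences of R give the permutation w = (2, 3, 4, 1).

ℓ(w)=3; the 1 essential cell (i,j,r):

[(3, 1, 0)]


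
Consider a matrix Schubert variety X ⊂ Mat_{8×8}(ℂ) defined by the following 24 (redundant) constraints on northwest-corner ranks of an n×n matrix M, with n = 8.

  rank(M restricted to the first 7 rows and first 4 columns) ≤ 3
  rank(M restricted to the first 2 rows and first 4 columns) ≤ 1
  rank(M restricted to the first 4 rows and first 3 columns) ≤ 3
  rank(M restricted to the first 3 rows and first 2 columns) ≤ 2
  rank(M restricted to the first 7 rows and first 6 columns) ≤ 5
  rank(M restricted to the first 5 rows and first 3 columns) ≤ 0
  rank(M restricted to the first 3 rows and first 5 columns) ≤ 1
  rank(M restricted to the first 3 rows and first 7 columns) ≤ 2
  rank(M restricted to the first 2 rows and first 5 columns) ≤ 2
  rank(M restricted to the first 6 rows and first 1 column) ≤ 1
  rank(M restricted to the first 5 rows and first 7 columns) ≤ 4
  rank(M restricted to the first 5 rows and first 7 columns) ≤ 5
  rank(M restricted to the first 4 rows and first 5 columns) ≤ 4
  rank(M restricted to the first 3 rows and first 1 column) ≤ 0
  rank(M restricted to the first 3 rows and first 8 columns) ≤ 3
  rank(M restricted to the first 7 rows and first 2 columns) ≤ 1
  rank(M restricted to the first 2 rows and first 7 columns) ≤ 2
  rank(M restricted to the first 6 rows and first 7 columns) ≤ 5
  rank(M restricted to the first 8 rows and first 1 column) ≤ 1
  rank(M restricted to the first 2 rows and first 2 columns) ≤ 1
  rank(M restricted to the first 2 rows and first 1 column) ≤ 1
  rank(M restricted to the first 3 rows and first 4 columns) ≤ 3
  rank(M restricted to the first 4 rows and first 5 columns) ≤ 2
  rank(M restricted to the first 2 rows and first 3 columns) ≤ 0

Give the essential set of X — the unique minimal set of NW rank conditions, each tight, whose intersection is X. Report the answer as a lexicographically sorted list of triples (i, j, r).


Rank table r_w(8×8) implied by the 24 constraints:

  i=1: 0 0 0 1 1 1 1 1
  i=2: 0 0 0 1 1 2 2 2
  i=3: 0 0 0 1 1 2 2 3
  i=4: 0 0 0 1 2 3 3 4
  i=5: 0 0 0 1 2 3 4 5
  i=6: 1 1 1 2 3 4 5 6
  i=7: 1 1 2 3 4 5 6 7
  i=8: 1 2 3 4 5 6 7 8

giving w = (4, 6, 8, 5, 7, 1, 3, 2) via Δ²R.

ℓ(w)=19; the 4 essential cells (i,j,r):

[(3, 5, 1), (3, 7, 2), (5, 3, 0), (7, 2, 1)]


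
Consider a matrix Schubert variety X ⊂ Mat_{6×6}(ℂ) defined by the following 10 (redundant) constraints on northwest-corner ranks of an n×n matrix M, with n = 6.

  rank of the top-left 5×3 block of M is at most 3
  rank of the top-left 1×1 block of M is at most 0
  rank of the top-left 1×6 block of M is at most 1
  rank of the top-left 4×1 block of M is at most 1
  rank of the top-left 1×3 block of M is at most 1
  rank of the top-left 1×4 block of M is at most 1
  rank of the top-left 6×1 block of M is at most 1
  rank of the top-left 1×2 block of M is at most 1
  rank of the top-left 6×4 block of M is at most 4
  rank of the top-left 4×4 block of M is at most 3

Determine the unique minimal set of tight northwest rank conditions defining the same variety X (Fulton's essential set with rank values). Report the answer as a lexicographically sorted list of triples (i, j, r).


Recovering R(i,j) via the rank-extension bound from the 10 conditions:

  i=1: 0 1 1 1 1 1
  i=2: 1 2 2 2 2 2
  i=3: 1 2 3 3 3 3
  i=4: 1 2 3 3 4 4
  i=5: 1 2 3 4 5 5
  i=6: 1 2 3 4 5 6

second differences of R give the permutation w = (2, 1, 3, 5, 4, 6).

Fulton essential set (2 of the 2 Rothe cells):

[(1, 1, 0), (4, 4, 3)]


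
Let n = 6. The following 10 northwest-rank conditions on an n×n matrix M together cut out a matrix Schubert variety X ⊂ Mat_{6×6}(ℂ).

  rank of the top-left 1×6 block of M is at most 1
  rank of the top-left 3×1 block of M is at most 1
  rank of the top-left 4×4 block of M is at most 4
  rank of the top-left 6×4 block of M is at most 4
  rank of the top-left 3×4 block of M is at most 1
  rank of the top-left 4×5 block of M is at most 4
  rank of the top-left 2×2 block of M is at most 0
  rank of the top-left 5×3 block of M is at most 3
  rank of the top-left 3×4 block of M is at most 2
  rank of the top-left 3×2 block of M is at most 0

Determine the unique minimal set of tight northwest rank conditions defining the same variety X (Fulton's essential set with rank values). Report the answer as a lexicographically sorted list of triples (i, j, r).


Propagating the 10 rank bounds to every northwest block:

  i=1: 0 | 0 | 1 | 1 | 1 | 1
  i=2: 0 | 0 | 1 | 1 | 2 | 2
  i=3: 0 | 0 | 1 | 1 | 2 | 3
  i=4: 1 | 1 | 2 | 2 | 3 | 4
  i=5: 1 | 2 | 3 | 3 | 4 | 5
  i=6: 1 | 2 | 3 | 4 | 5 | 6

reading off 1-entries of Δ²R: w = (3, 5, 6, 1, 2, 4).

2 SE-corners of the 8-cell Rothe diagram give Ess(w):

[(3, 2, 0), (3, 4, 1)]


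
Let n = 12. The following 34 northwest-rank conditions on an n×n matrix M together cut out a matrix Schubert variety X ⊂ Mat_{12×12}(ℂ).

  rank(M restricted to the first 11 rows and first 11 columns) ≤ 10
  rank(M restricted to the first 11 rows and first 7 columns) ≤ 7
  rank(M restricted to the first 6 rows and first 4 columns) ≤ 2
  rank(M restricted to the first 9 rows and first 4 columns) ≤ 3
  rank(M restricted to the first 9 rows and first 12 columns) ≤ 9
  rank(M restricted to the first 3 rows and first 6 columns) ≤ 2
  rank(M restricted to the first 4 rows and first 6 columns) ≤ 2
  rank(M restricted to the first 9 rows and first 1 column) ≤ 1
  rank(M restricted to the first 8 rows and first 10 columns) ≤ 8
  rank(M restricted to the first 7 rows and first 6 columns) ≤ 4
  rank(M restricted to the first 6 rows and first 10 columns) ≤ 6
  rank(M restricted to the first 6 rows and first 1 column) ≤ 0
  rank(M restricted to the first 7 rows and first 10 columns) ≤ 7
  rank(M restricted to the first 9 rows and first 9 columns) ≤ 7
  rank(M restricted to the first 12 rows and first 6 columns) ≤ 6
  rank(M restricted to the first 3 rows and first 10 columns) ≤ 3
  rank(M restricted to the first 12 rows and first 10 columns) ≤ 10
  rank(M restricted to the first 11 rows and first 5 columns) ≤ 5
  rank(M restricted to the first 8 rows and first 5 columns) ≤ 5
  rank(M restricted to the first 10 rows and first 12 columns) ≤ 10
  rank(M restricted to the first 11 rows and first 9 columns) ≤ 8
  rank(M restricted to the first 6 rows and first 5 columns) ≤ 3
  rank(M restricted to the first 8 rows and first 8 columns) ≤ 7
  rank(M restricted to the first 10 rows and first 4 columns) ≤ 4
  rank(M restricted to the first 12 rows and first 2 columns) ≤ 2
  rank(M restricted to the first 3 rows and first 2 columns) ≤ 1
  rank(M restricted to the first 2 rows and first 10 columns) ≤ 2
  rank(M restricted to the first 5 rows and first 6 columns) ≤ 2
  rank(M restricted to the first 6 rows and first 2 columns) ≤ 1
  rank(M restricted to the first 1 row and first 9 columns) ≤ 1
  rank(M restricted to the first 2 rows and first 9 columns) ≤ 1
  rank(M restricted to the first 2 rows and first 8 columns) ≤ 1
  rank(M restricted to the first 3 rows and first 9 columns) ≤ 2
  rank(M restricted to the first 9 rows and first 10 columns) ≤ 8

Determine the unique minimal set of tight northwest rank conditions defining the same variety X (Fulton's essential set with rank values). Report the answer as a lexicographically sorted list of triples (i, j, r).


Reconstructing r_w from the 34 given conditions:

  0 | 1 | 1 | 1 | 1 | 1 | 1 | 1 | 1 | 1 | 1 | 1
  0 | 1 | 1 | 1 | 1 | 1 | 1 | 1 | 1 | 2 | 2 | 2
  0 | 1 | 2 | 2 | 2 | 2 | 2 | 2 | 2 | 3 | 3 | 3
  0 | 1 | 2 | 2 | 2 | 2 | 3 | 3 | 3 | 4 | 4 | 4
  0 | 1 | 2 | 2 | 2 | 2 | 3 | 4 | 4 | 5 | 5 | 5
  0 | 1 | 2 | 2 | 3 | 3 | 4 | 5 | 5 | 6 | 6 | 6
  1 | 2 | 3 | 3 | 4 | 4 | 5 | 6 | 6 | 7 | 7 | 7
  1 | 2 | 3 | 3 | 4 | 5 | 6 | 7 | 7 | 8 | 8 | 8
  1 | 2 | 3 | 3 | 4 | 5 | 6 | 7 | 7 | 8 | 9 | 9
  1 | 2 | 3 | 4 | 5 | 6 | 7 | 8 | 8 | 9 | 10 | 10
  1 | 2 | 3 | 4 | 5 | 6 | 7 | 8 | 8 | 9 | 10 | 11
  1 | 2 | 3 | 4 | 5 | 6 | 7 | 8 | 9 | 10 | 11 | 12

giving w = (2, 10, 3, 7, 8, 5, 1, 6, 11, 4, 12, 9) via Δ²R.

7 SE-corners of the 24-cell Rothe diagram give Ess(w):

[(2, 9, 1), (5, 6, 2), (6, 1, 0), (6, 4, 2), (9, 4, 3), (9, 9, 7), (11, 9, 8)]


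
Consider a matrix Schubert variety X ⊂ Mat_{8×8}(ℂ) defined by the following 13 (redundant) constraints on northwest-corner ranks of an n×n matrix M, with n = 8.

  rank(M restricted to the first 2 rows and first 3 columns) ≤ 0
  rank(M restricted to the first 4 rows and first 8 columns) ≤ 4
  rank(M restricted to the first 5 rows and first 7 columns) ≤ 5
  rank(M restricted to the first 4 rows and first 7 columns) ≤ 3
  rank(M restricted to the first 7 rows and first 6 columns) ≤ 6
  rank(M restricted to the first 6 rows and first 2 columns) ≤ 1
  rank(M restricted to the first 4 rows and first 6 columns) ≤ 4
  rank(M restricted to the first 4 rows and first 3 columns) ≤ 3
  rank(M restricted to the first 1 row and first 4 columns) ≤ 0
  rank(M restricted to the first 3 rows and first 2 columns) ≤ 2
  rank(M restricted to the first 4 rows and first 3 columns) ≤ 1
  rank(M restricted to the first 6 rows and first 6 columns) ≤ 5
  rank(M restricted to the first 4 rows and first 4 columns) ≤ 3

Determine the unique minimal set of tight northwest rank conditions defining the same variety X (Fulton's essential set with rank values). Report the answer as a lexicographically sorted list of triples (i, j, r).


Rank table r_w(8×8) implied by the 13 constraints:

  R[1]: 0 | 0 | 0 | 0 | 1 | 1 | 1 | 1
  R[2]: 0 | 0 | 0 | 1 | 2 | 2 | 2 | 2
  R[3]: 1 | 1 | 1 | 2 | 3 | 3 | 3 | 3
  R[4]: 1 | 1 | 1 | 2 | 3 | 3 | 3 | 4
  R[5]: 1 | 1 | 2 | 3 | 4 | 4 | 4 | 5
  R[6]: 1 | 1 | 2 | 3 | 4 | 5 | 5 | 6
  R[7]: 1 | 2 | 3 | 4 | 5 | 6 | 6 | 7
  R[8]: 1 | 2 | 3 | 4 | 5 | 6 | 7 | 8

the unique w with this rank table is (5, 4, 1, 8, 3, 6, 2, 7).

ℓ(w)=13; the 5 essential cells (i,j,r):

[(1, 4, 0), (2, 3, 0), (4, 3, 1), (4, 7, 3), (6, 2, 1)]


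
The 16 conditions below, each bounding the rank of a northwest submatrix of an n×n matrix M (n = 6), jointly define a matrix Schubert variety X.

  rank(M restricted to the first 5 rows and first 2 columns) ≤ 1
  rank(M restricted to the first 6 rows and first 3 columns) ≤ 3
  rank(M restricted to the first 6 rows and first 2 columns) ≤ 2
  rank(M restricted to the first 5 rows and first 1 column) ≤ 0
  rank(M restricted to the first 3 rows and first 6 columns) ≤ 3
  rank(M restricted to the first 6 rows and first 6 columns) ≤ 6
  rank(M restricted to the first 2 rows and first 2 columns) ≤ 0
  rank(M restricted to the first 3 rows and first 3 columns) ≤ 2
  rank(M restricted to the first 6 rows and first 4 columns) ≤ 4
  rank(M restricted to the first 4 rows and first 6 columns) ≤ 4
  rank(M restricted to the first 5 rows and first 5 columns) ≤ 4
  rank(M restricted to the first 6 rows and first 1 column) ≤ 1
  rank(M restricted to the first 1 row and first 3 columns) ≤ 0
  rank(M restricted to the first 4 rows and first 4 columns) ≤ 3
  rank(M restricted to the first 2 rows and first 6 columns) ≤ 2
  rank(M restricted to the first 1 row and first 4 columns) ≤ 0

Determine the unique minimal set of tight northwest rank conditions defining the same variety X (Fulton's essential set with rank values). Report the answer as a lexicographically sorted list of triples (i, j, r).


The tightest implied rank at each (i,j), from the 16 conditions:

  i=1: 0 | 0 | 0 | 0 | 1 | 1
  i=2: 0 | 0 | 1 | 1 | 2 | 2
  i=3: 0 | 1 | 2 | 2 | 3 | 3
  i=4: 0 | 1 | 2 | 3 | 4 | 4
  i=5: 0 | 1 | 2 | 3 | 4 | 5
  i=6: 1 | 2 | 3 | 4 | 5 | 6

second differences of R give the permutation w = (5, 3, 2, 4, 6, 1).

Fulton essential set (3 of the 9 Rothe cells):

[(1, 4, 0), (2, 2, 0), (5, 1, 0)]


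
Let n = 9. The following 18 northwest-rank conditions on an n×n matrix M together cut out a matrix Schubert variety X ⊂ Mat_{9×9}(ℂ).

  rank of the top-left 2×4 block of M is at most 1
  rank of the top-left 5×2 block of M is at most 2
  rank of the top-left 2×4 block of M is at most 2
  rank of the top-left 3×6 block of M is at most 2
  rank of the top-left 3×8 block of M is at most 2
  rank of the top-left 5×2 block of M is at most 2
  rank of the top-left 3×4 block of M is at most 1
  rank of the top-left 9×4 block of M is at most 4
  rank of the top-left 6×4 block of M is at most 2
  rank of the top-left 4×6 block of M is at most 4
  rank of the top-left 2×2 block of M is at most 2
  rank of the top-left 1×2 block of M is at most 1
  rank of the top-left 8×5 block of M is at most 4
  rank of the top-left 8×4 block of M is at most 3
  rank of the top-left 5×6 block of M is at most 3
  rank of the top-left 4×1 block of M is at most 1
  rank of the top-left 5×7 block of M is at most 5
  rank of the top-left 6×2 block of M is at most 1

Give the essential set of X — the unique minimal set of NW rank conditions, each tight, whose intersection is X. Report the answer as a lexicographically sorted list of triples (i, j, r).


Recovering R(i,j) via the rank-extension bound from the 18 conditions:

  R[1]: 1, 1, 1, 1, 1, 1, 1, 1, 1
  R[2]: 1, 1, 1, 1, 2, 2, 2, 2, 2
  R[3]: 1, 1, 1, 1, 2, 2, 2, 2, 3
  R[4]: 1, 1, 2, 2, 3, 3, 3, 3, 4
  R[5]: 1, 1, 2, 2, 3, 3, 4, 4, 5
  R[6]: 1, 1, 2, 2, 3, 4, 5, 5, 6
  R[7]: 1, 2, 3, 3, 4, 5, 6, 6, 7
  R[8]: 1, 2, 3, 3, 4, 5, 6, 7, 8
  R[9]: 1, 2, 3, 4, 5, 6, 7, 8, 9

the unique w with this rank table is (1, 5, 9, 3, 7, 6, 2, 8, 4).

6 SE-corners of the 16-cell Rothe diagram give Ess(w):

[(3, 4, 1), (3, 8, 2), (5, 6, 3), (6, 2, 1), (6, 4, 2), (8, 4, 3)]


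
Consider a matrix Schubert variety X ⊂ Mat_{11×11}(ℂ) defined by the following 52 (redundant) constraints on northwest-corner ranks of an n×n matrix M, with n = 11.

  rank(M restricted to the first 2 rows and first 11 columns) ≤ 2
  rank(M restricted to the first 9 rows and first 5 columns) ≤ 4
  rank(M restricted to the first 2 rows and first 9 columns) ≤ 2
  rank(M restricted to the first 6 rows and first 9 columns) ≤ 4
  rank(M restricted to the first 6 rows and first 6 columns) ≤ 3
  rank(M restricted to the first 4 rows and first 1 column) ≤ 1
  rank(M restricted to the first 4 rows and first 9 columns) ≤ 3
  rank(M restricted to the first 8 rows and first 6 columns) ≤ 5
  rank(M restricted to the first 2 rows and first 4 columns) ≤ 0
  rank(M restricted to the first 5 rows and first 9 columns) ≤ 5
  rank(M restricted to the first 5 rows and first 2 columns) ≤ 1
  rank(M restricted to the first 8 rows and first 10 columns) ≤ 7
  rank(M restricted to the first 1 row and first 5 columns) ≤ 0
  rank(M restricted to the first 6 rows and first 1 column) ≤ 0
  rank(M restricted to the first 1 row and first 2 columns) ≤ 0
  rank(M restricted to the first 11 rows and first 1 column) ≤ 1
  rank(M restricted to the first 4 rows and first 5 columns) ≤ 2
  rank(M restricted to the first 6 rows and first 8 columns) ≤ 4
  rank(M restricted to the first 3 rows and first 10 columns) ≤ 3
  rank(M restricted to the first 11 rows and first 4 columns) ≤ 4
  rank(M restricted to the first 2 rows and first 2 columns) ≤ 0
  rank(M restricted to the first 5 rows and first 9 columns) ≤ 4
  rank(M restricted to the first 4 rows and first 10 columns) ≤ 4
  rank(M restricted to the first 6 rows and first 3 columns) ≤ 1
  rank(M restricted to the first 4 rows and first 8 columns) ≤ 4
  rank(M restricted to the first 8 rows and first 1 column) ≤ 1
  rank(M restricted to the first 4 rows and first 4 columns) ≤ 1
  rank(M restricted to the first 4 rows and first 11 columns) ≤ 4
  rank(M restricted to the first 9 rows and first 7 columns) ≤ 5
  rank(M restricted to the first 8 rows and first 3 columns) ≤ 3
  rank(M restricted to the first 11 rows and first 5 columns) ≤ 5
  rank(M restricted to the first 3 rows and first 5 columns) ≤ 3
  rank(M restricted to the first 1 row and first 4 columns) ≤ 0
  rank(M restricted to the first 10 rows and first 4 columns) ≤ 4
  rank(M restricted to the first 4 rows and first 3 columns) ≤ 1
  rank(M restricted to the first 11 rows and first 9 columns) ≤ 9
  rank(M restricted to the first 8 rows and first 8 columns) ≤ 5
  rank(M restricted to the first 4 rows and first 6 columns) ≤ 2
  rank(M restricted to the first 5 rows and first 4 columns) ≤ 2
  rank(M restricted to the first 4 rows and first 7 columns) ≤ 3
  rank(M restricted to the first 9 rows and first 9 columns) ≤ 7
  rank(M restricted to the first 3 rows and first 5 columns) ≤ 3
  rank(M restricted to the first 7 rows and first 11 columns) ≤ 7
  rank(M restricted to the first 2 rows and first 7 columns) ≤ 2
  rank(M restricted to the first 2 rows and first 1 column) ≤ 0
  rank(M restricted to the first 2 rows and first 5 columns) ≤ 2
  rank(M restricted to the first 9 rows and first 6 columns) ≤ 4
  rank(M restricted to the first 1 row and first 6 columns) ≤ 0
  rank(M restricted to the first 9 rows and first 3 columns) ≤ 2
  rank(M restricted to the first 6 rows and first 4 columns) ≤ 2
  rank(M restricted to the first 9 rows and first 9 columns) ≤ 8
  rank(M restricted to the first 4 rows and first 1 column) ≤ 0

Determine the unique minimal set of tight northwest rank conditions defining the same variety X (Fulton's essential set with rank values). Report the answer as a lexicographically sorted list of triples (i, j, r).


Propagating the 52 rank bounds to every northwest block:

  row 1: 0, 0, 0, 0, 0, 0, 1, 1, 1, 1, 1
  row 2: 0, 0, 0, 0, 1, 1, 2, 2, 2, 2, 2
  row 3: 0, 1, 1, 1, 2, 2, 3, 3, 3, 3, 3
  row 4: 0, 1, 1, 1, 2, 2, 3, 3, 3, 4, 4
  row 5: 0, 1, 1, 2, 3, 3, 4, 4, 4, 5, 5
  row 6: 0, 1, 1, 2, 3, 3, 4, 4, 4, 5, 6
  row 7: 1, 2, 2, 3, 4, 4, 5, 5, 5, 6, 7
  row 8: 1, 2, 2, 3, 4, 4, 5, 5, 6, 7, 8
  row 9: 1, 2, 2, 3, 4, 4, 5, 6, 7, 8, 9
  row 10: 1, 2, 3, 4, 5, 5, 6, 7, 8, 9, 10
  row 11: 1, 2, 3, 4, 5, 6, 7, 8, 9, 10, 11

the unique w with this rank table is (7, 5, 2, 10, 4, 11, 1, 9, 8, 3, 6).

|D(w)|=29, |Ess(w)|=12:

[(1, 6, 0), (2, 4, 0), (4, 4, 1), (4, 6, 2), (4, 9, 3), (6, 1, 0), (6, 3, 1), (6, 6, 3), (6, 9, 4), (8, 8, 5), (9, 3, 2), (9, 6, 4)]


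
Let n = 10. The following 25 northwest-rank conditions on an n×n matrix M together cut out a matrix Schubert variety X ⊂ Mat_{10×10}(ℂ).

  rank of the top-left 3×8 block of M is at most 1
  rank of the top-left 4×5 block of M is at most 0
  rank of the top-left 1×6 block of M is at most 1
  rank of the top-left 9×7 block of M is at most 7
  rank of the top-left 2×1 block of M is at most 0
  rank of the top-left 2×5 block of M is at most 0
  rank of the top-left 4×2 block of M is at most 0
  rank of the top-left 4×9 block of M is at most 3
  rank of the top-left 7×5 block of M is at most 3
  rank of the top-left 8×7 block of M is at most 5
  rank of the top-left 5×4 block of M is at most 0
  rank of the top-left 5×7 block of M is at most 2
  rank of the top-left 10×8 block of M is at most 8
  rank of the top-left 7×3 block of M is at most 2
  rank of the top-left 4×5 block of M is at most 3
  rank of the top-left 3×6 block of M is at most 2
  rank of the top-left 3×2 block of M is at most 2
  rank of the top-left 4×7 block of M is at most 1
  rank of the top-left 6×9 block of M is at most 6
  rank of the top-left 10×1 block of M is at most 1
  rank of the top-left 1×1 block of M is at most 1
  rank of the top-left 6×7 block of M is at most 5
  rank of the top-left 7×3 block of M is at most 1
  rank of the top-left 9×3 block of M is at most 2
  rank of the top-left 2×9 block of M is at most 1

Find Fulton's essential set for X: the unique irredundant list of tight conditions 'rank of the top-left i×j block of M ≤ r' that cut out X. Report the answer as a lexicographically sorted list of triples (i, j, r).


Rank table r_w(10×10) implied by the 25 constraints:

  i=1: 0  0  0  0  0  1  1  1  1  1
  i=2: 0  0  0  0  0  1  1  1  1  2
  i=3: 0  0  0  0  0  1  1  1  2  3
  i=4: 0  0  0  0  0  1  1  2  3  4
  i=5: 0  0  0  0  1  2  2  3  4  5
  i=6: 1  1  1  1  2  3  3  4  5  6
  i=7: 1  1  1  2  3  4  4  5  6  7
  i=8: 1  2  2  3  4  5  5  6  7  8
  i=9: 1  2  2  3  4  5  6  7  8  9
  i=10: 1  2  3  4  5  6  7  8  9  10

hence w(1..10) = (6, 10, 9, 8, 5, 1, 4, 2, 7, 3).

|D(w)|=33, |Ess(w)|=7:

[(2, 9, 1), (3, 8, 1), (4, 5, 0), (4, 7, 1), (5, 4, 0), (7, 3, 1), (9, 3, 2)]


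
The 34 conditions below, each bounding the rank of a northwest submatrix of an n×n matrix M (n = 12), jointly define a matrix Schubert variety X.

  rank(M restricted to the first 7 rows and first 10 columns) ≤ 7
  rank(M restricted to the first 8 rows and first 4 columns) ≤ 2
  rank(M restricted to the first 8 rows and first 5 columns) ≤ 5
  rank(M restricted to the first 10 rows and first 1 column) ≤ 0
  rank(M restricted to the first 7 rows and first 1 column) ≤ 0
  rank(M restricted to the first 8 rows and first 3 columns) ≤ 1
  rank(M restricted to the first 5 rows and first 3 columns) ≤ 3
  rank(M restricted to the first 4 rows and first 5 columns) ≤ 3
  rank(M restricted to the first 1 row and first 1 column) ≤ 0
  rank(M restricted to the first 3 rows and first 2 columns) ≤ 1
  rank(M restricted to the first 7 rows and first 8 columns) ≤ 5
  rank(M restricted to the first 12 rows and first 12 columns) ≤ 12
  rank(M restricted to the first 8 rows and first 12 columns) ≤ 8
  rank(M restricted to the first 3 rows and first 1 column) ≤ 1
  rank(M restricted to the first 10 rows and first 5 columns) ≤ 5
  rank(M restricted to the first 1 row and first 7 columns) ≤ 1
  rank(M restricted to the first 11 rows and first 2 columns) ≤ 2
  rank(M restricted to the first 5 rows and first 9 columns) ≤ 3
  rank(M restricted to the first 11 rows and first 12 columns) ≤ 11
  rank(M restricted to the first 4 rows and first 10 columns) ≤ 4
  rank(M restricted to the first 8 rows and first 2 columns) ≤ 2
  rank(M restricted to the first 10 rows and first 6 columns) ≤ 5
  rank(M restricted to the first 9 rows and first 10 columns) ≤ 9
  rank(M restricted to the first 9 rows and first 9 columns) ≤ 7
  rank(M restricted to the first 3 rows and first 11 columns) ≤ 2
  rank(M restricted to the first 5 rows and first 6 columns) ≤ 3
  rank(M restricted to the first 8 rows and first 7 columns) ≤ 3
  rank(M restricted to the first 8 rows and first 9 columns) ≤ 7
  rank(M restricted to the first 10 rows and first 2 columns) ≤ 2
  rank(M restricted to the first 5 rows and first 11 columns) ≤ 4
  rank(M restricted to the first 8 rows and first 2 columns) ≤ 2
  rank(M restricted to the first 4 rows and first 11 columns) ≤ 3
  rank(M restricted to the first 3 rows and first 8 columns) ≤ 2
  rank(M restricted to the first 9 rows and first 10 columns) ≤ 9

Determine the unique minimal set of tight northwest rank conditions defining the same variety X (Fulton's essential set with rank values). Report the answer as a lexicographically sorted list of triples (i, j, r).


Propagating the 34 rank bounds to every northwest block:

  row 1: 0 1 1 1 1 1 1 1 1 1 1 1
  row 2: 0 1 1 2 2 2 2 2 2 2 2 2
  row 3: 0 1 1 2 2 2 2 2 2 2 2 3
  row 4: 0 1 1 2 3 3 3 3 3 3 3 4
  row 5: 0 1 1 2 3 3 3 3 3 4 4 5
  row 6: 0 1 1 2 3 3 3 4 4 5 5 6
  row 7: 0 1 1 2 3 3 3 4 5 6 6 7
  row 8: 0 1 1 2 3 3 3 4 5 6 7 8
  row 9: 0 1 2 3 4 4 4 5 6 7 8 9
  row 10: 0 1 2 3 4 5 5 6 7 8 9 10
  row 11: 1 2 3 4 5 6 6 7 8 9 10 11
  row 12: 1 2 3 4 5 6 7 8 9 10 11 12

hence w(1..12) = (2, 4, 12, 5, 10, 8, 9, 11, 3, 6, 1, 7).

Fulton essential set (5 of the 34 Rothe cells):

[(3, 11, 2), (5, 9, 3), (8, 3, 1), (8, 7, 3), (10, 1, 0)]


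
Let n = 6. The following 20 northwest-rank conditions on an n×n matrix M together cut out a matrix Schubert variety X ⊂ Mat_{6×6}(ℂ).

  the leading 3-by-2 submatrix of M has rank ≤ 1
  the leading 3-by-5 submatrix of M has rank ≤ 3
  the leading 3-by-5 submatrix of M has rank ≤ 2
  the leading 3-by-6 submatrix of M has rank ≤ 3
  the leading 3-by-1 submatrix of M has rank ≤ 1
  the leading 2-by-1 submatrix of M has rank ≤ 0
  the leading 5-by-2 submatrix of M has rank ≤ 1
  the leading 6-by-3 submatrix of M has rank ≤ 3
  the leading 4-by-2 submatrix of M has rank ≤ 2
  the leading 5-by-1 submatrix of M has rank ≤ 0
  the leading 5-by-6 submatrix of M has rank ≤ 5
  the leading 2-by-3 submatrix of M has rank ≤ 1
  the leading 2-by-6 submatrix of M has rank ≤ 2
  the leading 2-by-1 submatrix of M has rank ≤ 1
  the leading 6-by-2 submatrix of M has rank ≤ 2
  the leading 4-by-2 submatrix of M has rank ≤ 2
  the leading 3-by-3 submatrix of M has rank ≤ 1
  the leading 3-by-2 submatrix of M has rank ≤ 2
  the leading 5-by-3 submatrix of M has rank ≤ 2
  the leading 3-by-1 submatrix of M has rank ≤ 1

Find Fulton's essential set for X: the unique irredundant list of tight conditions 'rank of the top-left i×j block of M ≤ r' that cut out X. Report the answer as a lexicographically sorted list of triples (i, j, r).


Recovering R(i,j) via the rank-extension bound from the 20 conditions:

  row 1: 0 | 1 | 1 | 1 | 1 | 1
  row 2: 0 | 1 | 1 | 2 | 2 | 2
  row 3: 0 | 1 | 1 | 2 | 2 | 3
  row 4: 0 | 1 | 2 | 3 | 3 | 4
  row 5: 0 | 1 | 2 | 3 | 4 | 5
  row 6: 1 | 2 | 3 | 4 | 5 | 6

reading off 1-entries of Δ²R: w = (2, 4, 6, 3, 5, 1).

Rothe diagram D(w) (8 cells), 3 SE-corners (essential conditions):

[(3, 3, 1), (3, 5, 2), (5, 1, 0)]


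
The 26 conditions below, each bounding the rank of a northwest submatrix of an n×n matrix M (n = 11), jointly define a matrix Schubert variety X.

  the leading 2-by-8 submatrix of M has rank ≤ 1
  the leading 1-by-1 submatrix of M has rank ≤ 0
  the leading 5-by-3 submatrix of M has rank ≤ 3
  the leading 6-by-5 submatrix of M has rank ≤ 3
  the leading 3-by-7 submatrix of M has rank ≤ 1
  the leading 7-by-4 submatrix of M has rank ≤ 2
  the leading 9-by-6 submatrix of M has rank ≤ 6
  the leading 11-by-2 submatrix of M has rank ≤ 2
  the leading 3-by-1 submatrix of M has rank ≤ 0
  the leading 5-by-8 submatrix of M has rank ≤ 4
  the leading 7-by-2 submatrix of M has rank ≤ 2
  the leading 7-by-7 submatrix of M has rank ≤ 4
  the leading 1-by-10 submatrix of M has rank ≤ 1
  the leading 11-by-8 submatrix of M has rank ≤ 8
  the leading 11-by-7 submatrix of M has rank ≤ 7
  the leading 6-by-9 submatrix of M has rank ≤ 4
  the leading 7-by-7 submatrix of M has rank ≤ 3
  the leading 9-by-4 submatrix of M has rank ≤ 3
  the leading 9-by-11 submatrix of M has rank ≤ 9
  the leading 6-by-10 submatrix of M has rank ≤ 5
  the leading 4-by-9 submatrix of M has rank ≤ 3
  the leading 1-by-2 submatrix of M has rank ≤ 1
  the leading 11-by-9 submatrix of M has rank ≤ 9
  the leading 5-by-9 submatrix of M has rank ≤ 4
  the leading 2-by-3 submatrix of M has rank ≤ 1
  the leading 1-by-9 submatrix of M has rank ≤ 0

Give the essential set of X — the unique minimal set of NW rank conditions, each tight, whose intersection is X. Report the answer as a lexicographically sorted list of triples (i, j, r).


Computing R[i][j] = min implied NW-rank bound (n=11, 26 conditions):

  0 | 0 | 0 | 0 | 0 | 0 | 0 | 0 | 0 | 1 | 1
  0 | 1 | 1 | 1 | 1 | 1 | 1 | 1 | 1 | 2 | 2
  0 | 1 | 1 | 1 | 1 | 1 | 1 | 2 | 2 | 3 | 3
  1 | 2 | 2 | 2 | 2 | 2 | 2 | 3 | 3 | 4 | 4
  1 | 2 | 2 | 2 | 3 | 3 | 3 | 4 | 4 | 5 | 5
  1 | 2 | 2 | 2 | 3 | 3 | 3 | 4 | 4 | 5 | 6
  1 | 2 | 2 | 2 | 3 | 3 | 3 | 4 | 5 | 6 | 7
  1 | 2 | 3 | 3 | 4 | 4 | 4 | 5 | 6 | 7 | 8
  1 | 2 | 3 | 3 | 4 | 5 | 5 | 6 | 7 | 8 | 9
  1 | 2 | 3 | 4 | 5 | 6 | 6 | 7 | 8 | 9 | 10
  1 | 2 | 3 | 4 | 5 | 6 | 7 | 8 | 9 | 10 | 11

reading off 1-entries of Δ²R: w = (10, 2, 8, 1, 5, 11, 9, 3, 6, 4, 7).

|D(w)|=28, |Ess(w)|=7:

[(1, 9, 0), (3, 1, 0), (3, 7, 1), (6, 9, 4), (7, 4, 2), (7, 7, 3), (9, 4, 3)]


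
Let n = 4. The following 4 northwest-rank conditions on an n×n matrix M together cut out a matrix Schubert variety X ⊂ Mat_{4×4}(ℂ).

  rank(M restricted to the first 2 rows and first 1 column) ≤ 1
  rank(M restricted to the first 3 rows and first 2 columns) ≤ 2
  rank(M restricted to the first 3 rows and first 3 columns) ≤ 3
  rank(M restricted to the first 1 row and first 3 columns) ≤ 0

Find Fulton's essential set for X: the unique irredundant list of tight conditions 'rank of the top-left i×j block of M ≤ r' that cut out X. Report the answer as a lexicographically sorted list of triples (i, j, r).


Recovering R(i,j) via the rank-extension bound from the 4 conditions:

  row 1: 0  0  0  1
  row 2: 1  1  1  2
  row 3: 1  2  2  3
  row 4: 1  2  3  4

the unique w with this rank table is (4, 1, 2, 3).

ℓ(w)=3; the 1 essential cell (i,j,r):

[(1, 3, 0)]


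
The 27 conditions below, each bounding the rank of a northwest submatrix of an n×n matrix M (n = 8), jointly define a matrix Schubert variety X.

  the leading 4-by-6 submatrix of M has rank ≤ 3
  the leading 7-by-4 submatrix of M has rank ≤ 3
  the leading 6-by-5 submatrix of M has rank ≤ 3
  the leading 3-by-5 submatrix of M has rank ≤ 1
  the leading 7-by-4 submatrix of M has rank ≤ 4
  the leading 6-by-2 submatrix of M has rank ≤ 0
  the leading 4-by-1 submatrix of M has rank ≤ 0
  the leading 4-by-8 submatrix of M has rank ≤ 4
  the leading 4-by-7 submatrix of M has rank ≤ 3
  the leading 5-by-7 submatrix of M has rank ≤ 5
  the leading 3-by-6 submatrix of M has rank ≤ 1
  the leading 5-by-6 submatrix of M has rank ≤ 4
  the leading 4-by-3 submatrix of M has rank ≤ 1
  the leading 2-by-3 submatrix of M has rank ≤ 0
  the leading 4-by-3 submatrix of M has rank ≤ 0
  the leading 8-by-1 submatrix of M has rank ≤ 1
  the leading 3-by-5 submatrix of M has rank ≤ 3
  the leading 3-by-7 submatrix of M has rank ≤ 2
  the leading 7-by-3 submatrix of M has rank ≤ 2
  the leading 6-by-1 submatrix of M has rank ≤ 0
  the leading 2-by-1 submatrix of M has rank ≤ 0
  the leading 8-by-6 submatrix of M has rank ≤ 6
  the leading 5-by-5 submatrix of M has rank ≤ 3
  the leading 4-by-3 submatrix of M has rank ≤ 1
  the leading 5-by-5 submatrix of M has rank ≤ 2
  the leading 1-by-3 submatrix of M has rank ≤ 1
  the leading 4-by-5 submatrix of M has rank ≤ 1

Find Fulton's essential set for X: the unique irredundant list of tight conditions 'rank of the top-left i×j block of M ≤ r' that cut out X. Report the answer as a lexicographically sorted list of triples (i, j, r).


The tightest implied rank at each (i,j), from the 27 conditions:

  0 0 0 1 1 1 1 1
  0 0 0 1 1 1 2 2
  0 0 0 1 1 1 2 3
  0 0 0 1 1 2 3 4
  0 0 1 2 2 3 4 5
  0 0 1 2 3 4 5 6
  1 1 2 3 4 5 6 7
  1 2 3 4 5 6 7 8

second differences of R give the permutation w = (4, 7, 8, 6, 3, 5, 1, 2).

ℓ(w)=21; the 4 essential cells (i,j,r):

[(3, 6, 1), (4, 3, 0), (4, 5, 1), (6, 2, 0)]


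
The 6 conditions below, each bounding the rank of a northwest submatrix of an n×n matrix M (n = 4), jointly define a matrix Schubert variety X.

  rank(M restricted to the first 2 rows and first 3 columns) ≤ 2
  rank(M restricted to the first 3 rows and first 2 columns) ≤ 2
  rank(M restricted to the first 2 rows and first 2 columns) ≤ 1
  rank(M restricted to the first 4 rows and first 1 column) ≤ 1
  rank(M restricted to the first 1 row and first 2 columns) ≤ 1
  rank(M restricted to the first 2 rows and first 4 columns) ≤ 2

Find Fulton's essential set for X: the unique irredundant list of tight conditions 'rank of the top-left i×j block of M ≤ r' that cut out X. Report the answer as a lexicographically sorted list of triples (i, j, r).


Reconstructing r_w from the 6 given conditions:

  i=1: 1  1  1  1
  i=2: 1  1  2  2
  i=3: 1  2  3  3
  i=4: 1  2  3  4

giving w = (1, 3, 2, 4) via Δ²R.

Rothe diagram D(w) (1 cell), 1 SE-corner (essential condition):

[(2, 2, 1)]


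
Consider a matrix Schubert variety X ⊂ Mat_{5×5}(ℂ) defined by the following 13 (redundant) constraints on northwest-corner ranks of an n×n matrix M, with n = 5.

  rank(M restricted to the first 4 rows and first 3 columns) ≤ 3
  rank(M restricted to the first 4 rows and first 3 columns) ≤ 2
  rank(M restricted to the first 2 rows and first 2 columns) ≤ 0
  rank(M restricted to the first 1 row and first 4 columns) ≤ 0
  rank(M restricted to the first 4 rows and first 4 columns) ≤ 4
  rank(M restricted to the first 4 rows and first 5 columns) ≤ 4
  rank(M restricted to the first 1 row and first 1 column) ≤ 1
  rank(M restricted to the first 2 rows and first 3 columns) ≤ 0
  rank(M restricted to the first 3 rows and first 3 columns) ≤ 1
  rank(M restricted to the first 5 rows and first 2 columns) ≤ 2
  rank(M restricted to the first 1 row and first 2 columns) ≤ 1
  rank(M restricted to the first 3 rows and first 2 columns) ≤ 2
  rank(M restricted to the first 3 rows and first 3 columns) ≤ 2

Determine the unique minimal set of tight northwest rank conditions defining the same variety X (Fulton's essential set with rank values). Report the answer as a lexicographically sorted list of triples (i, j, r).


Reconstructing r_w from the 13 given conditions:

  i=1: 0, 0, 0, 0, 1
  i=2: 0, 0, 0, 1, 2
  i=3: 1, 1, 1, 2, 3
  i=4: 1, 2, 2, 3, 4
  i=5: 1, 2, 3, 4, 5

so w = (5, 4, 1, 2, 3).

Fulton essential set (2 of the 7 Rothe cells):

[(1, 4, 0), (2, 3, 0)]


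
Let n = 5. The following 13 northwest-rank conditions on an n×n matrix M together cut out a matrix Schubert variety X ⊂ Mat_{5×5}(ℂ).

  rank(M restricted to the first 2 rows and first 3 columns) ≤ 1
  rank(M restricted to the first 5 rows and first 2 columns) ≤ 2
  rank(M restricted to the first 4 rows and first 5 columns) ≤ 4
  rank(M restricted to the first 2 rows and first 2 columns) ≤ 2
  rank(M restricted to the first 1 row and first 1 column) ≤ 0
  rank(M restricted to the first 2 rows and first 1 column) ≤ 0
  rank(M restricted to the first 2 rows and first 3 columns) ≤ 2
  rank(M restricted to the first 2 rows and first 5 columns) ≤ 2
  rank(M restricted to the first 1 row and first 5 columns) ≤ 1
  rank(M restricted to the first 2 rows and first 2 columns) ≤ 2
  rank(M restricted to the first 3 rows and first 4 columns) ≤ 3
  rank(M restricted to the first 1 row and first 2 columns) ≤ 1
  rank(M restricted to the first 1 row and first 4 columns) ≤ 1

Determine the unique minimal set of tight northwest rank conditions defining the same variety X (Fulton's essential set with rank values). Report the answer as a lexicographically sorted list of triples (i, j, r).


Recovering R(i,j) via the rank-extension bound from the 13 conditions:

  row 1: 0 | 1 | 1 | 1 | 1
  row 2: 0 | 1 | 1 | 2 | 2
  row 3: 1 | 2 | 2 | 3 | 3
  row 4: 1 | 2 | 3 | 4 | 4
  row 5: 1 | 2 | 3 | 4 | 5

giving w = (2, 4, 1, 3, 5) via Δ²R.

|D(w)|=3, |Ess(w)|=2:

[(2, 1, 0), (2, 3, 1)]


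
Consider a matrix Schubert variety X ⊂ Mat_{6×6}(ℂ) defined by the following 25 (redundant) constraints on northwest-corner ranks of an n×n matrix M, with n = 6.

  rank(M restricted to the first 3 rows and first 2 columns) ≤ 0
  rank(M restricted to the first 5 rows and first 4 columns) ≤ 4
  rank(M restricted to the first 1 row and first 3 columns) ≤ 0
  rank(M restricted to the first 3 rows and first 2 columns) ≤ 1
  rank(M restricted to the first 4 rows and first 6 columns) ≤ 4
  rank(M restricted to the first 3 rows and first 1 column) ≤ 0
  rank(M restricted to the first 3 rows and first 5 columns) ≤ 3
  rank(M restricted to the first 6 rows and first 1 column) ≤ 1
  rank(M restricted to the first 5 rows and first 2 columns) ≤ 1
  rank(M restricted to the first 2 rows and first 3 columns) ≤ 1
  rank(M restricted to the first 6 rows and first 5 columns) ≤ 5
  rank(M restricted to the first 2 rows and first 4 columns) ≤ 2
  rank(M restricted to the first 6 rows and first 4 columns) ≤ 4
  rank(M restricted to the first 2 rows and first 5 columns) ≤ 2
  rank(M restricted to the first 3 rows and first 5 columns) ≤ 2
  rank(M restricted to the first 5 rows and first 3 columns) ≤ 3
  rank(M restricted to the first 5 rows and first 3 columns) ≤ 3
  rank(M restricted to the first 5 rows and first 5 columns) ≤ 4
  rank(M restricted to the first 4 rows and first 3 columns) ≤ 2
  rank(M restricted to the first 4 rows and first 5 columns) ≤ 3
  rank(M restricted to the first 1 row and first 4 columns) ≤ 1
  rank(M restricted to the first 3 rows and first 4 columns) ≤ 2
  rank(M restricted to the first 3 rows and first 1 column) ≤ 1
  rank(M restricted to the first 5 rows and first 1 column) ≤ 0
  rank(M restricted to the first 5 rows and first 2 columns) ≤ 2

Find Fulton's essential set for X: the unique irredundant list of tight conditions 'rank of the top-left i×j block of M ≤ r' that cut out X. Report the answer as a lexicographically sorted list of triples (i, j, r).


Rank table r_w(6×6) implied by the 25 constraints:

  R[1]: 0  0  0  1  1  1
  R[2]: 0  0  1  2  2  2
  R[3]: 0  0  1  2  2  3
  R[4]: 0  1  2  3  3  4
  R[5]: 0  1  2  3  4  5
  R[6]: 1  2  3  4  5  6

the unique w with this rank table is (4, 3, 6, 2, 5, 1).

Rothe diagram D(w) (10 cells), 4 SE-corners (essential conditions):

[(1, 3, 0), (3, 2, 0), (3, 5, 2), (5, 1, 0)]


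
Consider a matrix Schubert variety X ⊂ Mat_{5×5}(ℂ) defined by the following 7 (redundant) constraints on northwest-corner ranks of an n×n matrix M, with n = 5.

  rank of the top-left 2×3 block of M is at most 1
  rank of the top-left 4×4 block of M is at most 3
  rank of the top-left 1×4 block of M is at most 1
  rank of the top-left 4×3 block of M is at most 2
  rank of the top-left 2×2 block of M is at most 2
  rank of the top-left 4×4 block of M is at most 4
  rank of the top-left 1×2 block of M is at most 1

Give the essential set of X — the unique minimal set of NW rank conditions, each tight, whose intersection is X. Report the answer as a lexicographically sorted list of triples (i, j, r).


The tightest implied rank at each (i,j), from the 7 conditions:

  row 1: 1, 1, 1, 1, 1
  row 2: 1, 1, 1, 2, 2
  row 3: 1, 2, 2, 3, 3
  row 4: 1, 2, 2, 3, 4
  row 5: 1, 2, 3, 4, 5

the unique w with this rank table is (1, 4, 2, 5, 3).

D(w) has 3 cells with 2 SE-corners; essential set:

[(2, 3, 1), (4, 3, 2)]
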